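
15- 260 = -245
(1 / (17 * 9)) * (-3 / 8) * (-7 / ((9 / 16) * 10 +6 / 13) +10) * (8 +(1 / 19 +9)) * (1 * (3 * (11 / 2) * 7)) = -5823279 / 136306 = -42.72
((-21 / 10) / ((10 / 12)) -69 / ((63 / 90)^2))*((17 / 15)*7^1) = -994993 / 875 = -1137.13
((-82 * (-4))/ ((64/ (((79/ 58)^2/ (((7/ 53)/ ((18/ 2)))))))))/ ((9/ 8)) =13561693/ 23548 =575.92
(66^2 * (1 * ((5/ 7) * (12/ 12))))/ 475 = 4356/ 665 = 6.55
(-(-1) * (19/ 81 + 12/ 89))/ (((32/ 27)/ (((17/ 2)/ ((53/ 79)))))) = 3576409/ 905664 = 3.95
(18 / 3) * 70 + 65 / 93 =39125 / 93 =420.70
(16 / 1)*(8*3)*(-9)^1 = -3456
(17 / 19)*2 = 34 / 19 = 1.79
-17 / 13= -1.31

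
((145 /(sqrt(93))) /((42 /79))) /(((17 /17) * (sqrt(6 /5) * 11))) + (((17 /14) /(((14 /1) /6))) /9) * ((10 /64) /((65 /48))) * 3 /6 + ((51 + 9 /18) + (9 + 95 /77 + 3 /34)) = 11455 * sqrt(310) /85932 + 58916579 /952952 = 64.17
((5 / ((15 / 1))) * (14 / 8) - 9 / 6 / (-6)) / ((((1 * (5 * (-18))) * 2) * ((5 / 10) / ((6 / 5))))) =-1 / 90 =-0.01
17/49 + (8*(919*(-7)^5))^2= 748147927024880721/49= 15268325041324096.35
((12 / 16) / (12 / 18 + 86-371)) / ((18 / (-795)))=795 / 6824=0.12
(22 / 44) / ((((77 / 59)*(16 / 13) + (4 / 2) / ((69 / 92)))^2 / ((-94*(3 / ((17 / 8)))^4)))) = -1290018944448 / 126153542761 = -10.23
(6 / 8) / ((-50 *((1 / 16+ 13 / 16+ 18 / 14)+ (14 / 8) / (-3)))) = -63 / 6625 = -0.01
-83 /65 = -1.28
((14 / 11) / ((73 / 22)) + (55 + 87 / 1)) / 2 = 5197 / 73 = 71.19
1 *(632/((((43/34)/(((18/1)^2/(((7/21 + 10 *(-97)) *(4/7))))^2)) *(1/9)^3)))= 45324409101552/363878083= 124559.33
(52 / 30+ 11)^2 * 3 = 486.41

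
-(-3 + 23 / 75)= 202 / 75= 2.69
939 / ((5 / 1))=939 / 5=187.80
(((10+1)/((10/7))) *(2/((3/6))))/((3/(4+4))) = 1232/15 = 82.13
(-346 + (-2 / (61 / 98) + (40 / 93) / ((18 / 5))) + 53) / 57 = -15117653 / 2910249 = -5.19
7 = 7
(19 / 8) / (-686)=-19 / 5488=-0.00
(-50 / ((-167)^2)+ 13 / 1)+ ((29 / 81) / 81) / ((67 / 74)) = 159413214403 / 12259641843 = 13.00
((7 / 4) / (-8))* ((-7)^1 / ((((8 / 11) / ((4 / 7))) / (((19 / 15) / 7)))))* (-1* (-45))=627 / 64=9.80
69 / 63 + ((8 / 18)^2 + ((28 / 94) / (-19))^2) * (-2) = 0.70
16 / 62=8 / 31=0.26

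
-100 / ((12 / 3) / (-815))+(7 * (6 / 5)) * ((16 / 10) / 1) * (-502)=340703 / 25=13628.12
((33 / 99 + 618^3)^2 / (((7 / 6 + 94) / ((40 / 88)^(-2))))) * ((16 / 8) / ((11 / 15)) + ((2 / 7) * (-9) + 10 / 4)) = 2255741628883555453091 / 299775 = 7524782349707465.44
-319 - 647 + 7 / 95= -965.93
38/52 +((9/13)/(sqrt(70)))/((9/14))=sqrt(70)/65 +19/26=0.86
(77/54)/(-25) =-77/1350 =-0.06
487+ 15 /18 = 2927 /6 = 487.83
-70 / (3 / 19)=-1330 / 3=-443.33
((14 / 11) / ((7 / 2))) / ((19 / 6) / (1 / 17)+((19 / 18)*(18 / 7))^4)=57624 / 17131939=0.00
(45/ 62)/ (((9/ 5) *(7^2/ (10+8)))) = 225/ 1519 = 0.15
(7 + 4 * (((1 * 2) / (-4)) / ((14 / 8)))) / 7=0.84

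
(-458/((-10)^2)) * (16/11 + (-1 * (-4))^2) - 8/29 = -639736/7975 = -80.22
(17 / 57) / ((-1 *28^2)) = -17 / 44688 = -0.00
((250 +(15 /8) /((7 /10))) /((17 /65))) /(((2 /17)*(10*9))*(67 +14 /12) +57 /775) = 356403125 /266286132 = 1.34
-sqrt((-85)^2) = -85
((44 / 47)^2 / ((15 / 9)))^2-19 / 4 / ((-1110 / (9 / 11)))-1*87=-34445699991531 / 397206033400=-86.72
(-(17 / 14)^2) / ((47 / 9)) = -2601 / 9212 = -0.28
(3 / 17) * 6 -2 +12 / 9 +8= 428 / 51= 8.39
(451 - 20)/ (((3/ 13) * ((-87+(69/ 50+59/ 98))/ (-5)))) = 34318375/ 312441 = 109.84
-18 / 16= -9 / 8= -1.12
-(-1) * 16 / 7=16 / 7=2.29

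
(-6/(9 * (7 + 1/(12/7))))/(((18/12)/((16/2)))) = -128/273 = -0.47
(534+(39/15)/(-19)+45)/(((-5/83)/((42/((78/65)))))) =-31950352/95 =-336319.49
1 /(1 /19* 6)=19 /6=3.17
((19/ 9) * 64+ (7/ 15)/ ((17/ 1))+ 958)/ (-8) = -836251/ 6120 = -136.64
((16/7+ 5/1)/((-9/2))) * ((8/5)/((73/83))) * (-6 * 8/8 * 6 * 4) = 1083648/2555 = 424.13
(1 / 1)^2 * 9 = 9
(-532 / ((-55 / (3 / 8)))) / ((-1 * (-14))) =57 / 220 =0.26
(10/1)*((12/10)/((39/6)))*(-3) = -5.54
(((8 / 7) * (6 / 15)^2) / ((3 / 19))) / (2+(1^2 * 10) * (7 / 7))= 152 / 1575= 0.10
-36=-36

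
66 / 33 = 2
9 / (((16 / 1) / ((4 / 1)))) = 9 / 4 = 2.25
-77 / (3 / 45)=-1155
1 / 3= 0.33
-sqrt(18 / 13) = -3 * sqrt(26) / 13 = -1.18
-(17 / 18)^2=-289 / 324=-0.89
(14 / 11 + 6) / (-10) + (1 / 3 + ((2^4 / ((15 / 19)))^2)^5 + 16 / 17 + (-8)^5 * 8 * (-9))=1260600660300427081425108337 / 107833623046875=11690237466587.27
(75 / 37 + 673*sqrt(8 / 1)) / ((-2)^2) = 75 / 148 + 673*sqrt(2) / 2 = 476.39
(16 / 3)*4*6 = 128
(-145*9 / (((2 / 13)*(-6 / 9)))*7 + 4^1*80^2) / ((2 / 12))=1375995 / 2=687997.50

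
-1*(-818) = 818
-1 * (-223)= 223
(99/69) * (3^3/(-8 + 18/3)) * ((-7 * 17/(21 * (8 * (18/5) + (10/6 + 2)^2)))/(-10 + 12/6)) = -227205/699568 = -0.32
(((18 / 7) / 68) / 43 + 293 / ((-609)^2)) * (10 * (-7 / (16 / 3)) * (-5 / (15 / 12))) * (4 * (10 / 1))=45260650 / 12910191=3.51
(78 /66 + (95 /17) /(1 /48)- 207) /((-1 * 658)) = -5836 /61523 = -0.09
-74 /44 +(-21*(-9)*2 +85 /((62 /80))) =331449 /682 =486.00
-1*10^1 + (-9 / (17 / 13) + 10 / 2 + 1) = -185 / 17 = -10.88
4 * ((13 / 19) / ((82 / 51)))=1.70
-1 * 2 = -2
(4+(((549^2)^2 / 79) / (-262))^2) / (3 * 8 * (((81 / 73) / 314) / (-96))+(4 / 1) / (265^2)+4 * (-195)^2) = 13283820903259623523109429136650 / 104889069572190030307127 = 126646379.43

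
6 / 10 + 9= 48 / 5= 9.60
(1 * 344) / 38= 172 / 19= 9.05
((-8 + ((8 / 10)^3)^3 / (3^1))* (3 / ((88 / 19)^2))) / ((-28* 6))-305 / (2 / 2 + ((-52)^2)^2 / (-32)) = 82496621750407 / 10367597625000000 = 0.01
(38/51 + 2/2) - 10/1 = -421/51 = -8.25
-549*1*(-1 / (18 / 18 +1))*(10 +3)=7137 / 2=3568.50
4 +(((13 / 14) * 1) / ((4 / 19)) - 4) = 247 / 56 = 4.41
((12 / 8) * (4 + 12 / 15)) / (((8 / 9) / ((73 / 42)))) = 1971 / 140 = 14.08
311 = 311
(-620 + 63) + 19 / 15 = -8336 / 15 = -555.73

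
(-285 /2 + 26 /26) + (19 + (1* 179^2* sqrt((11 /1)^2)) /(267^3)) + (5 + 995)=33405660967 /38068326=877.52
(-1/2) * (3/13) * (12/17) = -18/221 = -0.08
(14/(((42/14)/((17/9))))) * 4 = 952/27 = 35.26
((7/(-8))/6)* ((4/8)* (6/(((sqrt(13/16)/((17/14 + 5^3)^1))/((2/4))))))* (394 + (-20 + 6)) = -167865* sqrt(13)/52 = -11639.34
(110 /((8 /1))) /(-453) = -55 /1812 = -0.03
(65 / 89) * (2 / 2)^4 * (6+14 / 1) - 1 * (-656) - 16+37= 61553 / 89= 691.61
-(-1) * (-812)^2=659344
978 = 978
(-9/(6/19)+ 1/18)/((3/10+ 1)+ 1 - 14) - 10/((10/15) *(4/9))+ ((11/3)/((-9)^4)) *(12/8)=-10684829/341172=-31.32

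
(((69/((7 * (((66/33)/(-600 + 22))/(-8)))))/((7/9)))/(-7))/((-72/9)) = 179469/343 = 523.23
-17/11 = -1.55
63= 63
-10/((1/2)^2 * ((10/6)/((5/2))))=-60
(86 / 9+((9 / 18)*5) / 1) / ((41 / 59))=12803 / 738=17.35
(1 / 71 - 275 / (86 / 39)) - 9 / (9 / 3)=-127.70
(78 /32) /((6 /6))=39 /16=2.44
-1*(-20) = 20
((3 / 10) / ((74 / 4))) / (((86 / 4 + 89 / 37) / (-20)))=-24 / 1769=-0.01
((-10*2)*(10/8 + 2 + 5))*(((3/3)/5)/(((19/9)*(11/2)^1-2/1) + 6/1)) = -594/281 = -2.11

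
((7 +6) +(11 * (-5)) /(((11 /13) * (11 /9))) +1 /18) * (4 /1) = -15890 /99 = -160.51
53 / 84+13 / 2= 599 / 84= 7.13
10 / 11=0.91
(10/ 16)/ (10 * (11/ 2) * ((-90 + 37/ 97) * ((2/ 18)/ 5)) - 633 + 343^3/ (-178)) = -388485/ 141376336828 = -0.00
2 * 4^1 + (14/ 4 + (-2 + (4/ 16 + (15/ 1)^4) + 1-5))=202523/ 4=50630.75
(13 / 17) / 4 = 13 / 68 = 0.19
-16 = -16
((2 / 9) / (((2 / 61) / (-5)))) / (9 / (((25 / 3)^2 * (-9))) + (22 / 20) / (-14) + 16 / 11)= -58712500 / 2358927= -24.89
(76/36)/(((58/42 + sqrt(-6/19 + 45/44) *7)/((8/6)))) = -12897808/108610587 + 52136 *sqrt(123519)/36203529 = 0.39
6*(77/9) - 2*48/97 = 14650/291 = 50.34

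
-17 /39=-0.44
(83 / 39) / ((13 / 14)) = 1162 / 507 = 2.29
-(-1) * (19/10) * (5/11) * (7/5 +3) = 19/5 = 3.80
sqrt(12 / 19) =2* sqrt(57) / 19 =0.79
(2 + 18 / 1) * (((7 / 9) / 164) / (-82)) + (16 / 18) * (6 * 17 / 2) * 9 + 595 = 30348739 / 30258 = 1003.00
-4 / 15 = -0.27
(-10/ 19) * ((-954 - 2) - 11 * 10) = 10660/ 19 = 561.05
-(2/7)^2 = -4/49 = -0.08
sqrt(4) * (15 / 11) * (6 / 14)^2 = 270 / 539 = 0.50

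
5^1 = 5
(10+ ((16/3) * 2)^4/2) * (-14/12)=-1837843/243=-7563.14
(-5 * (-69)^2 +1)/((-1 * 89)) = 23804/89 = 267.46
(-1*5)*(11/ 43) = -55/ 43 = -1.28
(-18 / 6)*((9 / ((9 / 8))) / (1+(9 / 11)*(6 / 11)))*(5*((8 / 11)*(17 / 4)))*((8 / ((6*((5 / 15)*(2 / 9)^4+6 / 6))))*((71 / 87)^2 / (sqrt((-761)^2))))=-131943214656 / 441258289465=-0.30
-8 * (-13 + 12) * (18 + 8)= 208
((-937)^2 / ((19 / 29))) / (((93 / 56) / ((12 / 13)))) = 5703286624 / 7657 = 744846.10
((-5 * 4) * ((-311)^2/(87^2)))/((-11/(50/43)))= 96721000/3580137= 27.02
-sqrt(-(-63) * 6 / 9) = -6.48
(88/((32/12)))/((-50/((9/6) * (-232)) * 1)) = 5742/25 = 229.68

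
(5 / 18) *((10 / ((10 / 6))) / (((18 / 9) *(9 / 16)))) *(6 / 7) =80 / 63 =1.27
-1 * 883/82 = -10.77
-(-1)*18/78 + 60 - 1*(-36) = 1251/13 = 96.23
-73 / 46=-1.59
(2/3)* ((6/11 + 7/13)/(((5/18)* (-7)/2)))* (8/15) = -1984/5005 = -0.40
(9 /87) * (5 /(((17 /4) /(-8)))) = -480 /493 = -0.97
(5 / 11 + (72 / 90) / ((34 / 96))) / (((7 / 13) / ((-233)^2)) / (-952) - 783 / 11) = -14324044072 / 375773257135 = -0.04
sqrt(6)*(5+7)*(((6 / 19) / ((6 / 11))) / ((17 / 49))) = 6468*sqrt(6) / 323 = 49.05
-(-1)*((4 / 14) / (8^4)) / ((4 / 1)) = 1 / 57344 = 0.00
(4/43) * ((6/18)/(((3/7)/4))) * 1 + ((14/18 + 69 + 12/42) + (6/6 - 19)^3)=-15608302/2709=-5761.65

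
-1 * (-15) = 15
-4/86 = -2/43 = -0.05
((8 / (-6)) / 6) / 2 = -1 / 9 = -0.11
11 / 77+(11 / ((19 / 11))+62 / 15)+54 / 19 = 13.49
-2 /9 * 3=-2 /3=-0.67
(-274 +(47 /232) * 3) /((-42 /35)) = 317135 /1392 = 227.83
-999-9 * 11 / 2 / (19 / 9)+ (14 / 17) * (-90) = -1096.57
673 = 673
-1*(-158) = 158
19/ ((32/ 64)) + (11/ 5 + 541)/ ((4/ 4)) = 2906/ 5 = 581.20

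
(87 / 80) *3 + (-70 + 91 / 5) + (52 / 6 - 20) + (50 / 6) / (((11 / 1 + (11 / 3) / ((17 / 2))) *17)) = -8371127 / 139920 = -59.83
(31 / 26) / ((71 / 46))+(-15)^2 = 208388 / 923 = 225.77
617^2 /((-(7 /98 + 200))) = -5329646 /2801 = -1902.77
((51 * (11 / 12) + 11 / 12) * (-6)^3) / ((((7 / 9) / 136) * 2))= -6301152 / 7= -900164.57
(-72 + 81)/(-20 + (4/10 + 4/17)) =-765/1646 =-0.46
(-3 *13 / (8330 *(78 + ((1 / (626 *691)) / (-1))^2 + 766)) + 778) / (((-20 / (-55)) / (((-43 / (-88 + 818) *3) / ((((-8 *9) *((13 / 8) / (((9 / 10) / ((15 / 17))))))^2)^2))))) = -27026949852218674136489743 / 12375440254733058623432812500000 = -0.00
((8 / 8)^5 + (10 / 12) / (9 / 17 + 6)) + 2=2083 / 666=3.13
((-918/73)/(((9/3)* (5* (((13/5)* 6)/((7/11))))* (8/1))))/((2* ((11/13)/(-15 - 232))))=88179/141328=0.62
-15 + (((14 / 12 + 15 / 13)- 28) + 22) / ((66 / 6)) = -13157 / 858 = -15.33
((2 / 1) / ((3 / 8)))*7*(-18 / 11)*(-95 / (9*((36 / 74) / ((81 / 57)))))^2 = -1916600 / 33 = -58078.79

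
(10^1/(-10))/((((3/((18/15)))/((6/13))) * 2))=-6/65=-0.09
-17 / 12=-1.42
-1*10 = -10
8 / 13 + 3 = 3.62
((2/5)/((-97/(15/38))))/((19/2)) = -6/35017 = -0.00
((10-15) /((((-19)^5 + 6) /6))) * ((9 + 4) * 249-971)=67980 /2476093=0.03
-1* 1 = -1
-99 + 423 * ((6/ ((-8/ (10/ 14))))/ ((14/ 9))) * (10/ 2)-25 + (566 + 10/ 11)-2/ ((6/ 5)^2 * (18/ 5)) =-99841781/ 349272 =-285.86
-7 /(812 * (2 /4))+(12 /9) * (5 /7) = 1139 /1218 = 0.94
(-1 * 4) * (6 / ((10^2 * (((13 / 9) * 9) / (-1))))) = 6 / 325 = 0.02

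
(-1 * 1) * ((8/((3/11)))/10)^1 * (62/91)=-2728/1365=-2.00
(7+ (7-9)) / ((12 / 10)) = 25 / 6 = 4.17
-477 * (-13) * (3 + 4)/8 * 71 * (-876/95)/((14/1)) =-96419349/380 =-253735.13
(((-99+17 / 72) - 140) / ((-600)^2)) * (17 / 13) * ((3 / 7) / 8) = -0.00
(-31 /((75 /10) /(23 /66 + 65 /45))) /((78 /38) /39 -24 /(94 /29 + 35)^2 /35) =-1800133773865 /12670714683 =-142.07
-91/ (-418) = 91/ 418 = 0.22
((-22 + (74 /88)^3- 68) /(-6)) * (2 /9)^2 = 7615907 /10349856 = 0.74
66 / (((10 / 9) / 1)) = 297 / 5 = 59.40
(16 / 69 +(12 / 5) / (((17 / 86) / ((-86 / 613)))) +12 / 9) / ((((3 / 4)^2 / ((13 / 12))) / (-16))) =4.26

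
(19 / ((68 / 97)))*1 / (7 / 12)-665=-73606 / 119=-618.54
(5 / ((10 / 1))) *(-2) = -1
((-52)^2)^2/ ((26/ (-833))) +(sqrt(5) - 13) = -234252941 +sqrt(5) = -234252938.76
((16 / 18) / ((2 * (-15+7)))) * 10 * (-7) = 35 / 9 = 3.89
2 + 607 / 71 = 749 / 71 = 10.55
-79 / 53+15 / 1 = 716 / 53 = 13.51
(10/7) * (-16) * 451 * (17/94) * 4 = -7457.26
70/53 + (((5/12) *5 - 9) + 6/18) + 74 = 43717/636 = 68.74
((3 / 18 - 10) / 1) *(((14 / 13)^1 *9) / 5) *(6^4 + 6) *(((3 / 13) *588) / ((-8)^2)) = -355705749 / 6760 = -52619.19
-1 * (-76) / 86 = 38 / 43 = 0.88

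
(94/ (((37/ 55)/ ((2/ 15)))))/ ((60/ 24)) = 4136/ 555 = 7.45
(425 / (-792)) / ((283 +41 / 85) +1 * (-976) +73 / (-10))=36125 / 47111724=0.00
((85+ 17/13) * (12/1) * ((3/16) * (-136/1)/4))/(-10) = 85833/130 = 660.25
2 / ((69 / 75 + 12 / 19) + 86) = 950 / 41587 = 0.02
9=9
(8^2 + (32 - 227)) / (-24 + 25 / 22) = 2882 / 503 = 5.73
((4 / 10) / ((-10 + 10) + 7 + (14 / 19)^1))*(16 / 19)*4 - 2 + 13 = 8213 / 735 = 11.17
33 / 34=0.97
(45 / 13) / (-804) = -0.00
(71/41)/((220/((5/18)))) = 71/32472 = 0.00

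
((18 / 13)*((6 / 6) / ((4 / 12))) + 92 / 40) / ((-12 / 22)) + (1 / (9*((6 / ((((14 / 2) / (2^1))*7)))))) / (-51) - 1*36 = -4282004 / 89505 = -47.84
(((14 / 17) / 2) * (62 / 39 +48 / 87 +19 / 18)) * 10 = 759325 / 57681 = 13.16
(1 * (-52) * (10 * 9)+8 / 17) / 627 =-7232 / 969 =-7.46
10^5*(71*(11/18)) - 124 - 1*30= 39048614/9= 4338734.89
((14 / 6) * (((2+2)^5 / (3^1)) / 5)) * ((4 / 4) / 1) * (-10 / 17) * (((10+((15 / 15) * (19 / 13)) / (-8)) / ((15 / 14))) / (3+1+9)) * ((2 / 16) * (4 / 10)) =-6403712 / 1939275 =-3.30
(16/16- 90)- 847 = -936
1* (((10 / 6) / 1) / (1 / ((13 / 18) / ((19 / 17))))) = 1.08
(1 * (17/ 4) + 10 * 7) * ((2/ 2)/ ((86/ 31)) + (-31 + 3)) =-705969/ 344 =-2052.24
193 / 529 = 0.36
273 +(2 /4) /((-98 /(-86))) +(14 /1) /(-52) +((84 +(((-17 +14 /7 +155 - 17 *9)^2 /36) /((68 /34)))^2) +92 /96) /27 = 24654435157 /89159616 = 276.52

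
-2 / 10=-1 / 5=-0.20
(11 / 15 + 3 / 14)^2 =39601 / 44100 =0.90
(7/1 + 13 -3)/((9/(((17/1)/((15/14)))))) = 4046/135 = 29.97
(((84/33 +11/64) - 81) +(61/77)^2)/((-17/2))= 29466685/3225376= 9.14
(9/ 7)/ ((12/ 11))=33/ 28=1.18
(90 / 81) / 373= 0.00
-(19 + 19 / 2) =-57 / 2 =-28.50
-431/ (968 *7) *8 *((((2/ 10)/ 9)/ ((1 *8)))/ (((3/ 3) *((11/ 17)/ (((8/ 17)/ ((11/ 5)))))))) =-431/ 922383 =-0.00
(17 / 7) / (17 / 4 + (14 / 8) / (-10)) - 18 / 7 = -322 / 163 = -1.98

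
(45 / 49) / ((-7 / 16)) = -720 / 343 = -2.10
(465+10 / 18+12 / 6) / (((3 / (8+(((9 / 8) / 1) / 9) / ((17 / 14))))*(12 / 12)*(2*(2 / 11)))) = 1594043 / 459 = 3472.86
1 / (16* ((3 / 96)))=2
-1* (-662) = 662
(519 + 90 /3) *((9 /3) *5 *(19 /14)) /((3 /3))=156465 /14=11176.07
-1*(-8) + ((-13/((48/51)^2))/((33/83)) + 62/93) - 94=-1032727/8448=-122.25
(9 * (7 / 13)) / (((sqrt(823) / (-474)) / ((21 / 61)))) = -27.57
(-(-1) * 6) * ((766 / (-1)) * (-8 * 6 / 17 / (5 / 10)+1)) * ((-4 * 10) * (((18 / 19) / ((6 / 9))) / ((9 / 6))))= -261420480 / 323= -809351.33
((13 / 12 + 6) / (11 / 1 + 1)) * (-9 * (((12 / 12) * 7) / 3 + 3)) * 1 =-85 / 3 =-28.33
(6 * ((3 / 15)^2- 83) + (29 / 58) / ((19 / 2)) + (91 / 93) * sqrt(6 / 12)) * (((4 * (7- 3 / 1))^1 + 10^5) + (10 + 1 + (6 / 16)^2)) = -1513441045907 / 30400 + 582558067 * sqrt(2) / 11904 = -49715036.13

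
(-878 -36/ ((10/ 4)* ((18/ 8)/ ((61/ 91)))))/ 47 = -18.77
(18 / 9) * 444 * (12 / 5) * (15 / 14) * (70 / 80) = 1998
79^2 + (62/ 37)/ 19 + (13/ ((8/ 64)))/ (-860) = 943290997/ 151145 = 6240.97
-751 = -751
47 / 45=1.04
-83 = -83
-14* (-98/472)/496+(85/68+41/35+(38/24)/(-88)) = 5089627/2112495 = 2.41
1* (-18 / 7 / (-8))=9 / 28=0.32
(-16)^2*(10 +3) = 3328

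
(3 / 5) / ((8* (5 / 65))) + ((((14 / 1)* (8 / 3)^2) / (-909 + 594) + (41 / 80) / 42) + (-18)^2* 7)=205813847 / 90720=2268.67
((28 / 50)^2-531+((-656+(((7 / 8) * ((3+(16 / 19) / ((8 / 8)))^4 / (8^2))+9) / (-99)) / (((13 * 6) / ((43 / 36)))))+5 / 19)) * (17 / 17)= -1186.43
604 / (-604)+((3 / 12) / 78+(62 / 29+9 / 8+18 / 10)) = 22994 / 5655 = 4.07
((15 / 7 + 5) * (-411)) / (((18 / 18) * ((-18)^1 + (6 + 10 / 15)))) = 30825 / 119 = 259.03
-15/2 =-7.50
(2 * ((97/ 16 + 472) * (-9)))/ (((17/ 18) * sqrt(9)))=-206523/ 68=-3037.10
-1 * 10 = -10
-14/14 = -1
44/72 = 0.61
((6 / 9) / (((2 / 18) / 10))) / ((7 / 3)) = 180 / 7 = 25.71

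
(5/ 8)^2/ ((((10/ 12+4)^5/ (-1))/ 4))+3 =61521297/ 20511149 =3.00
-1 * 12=-12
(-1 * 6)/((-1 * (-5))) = -6/5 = -1.20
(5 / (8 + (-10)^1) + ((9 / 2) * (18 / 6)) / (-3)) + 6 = -1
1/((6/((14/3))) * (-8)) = -7/72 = -0.10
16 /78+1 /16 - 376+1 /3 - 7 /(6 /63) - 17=-96907 /208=-465.90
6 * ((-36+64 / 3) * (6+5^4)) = -55528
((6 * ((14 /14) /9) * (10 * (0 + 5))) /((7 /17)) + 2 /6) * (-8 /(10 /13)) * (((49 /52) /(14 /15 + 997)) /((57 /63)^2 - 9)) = 5269509 /54008152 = 0.10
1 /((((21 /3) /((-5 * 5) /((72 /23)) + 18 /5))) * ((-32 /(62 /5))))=48949 /201600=0.24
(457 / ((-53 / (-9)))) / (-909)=-457 / 5353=-0.09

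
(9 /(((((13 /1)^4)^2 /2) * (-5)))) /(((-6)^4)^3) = -0.00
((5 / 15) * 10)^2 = 100 / 9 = 11.11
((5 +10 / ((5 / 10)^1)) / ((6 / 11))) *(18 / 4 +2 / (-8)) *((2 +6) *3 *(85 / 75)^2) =54043 / 9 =6004.78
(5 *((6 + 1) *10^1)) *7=2450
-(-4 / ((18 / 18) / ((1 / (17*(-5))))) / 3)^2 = -16 / 65025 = -0.00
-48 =-48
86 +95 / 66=5771 / 66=87.44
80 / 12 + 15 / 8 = 205 / 24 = 8.54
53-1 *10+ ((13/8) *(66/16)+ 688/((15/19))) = 921.17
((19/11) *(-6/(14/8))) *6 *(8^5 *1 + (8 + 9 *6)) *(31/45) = -8839712/11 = -803610.18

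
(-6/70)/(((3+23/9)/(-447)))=12069/1750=6.90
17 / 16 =1.06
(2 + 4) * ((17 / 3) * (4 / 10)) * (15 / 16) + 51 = 255 / 4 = 63.75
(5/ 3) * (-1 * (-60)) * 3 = 300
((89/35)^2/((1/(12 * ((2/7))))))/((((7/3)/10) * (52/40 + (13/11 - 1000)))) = -25093728/263454527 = -0.10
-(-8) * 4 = 32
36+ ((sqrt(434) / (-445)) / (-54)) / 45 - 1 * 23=sqrt(434) / 1081350+ 13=13.00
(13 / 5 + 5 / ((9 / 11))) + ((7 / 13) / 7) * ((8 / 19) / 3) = 96944 / 11115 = 8.72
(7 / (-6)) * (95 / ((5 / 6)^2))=-798 / 5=-159.60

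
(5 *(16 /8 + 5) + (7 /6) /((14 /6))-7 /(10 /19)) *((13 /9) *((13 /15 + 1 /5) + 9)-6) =42661 /225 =189.60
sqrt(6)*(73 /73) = 2.45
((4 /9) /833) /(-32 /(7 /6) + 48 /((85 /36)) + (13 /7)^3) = -140 /182079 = -0.00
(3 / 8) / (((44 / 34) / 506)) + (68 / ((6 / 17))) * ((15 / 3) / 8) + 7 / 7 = 6433 / 24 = 268.04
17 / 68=1 / 4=0.25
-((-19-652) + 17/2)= 1325/2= 662.50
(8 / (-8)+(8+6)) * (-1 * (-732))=9516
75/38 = 1.97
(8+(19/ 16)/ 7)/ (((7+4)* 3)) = 305/ 1232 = 0.25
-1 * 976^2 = -952576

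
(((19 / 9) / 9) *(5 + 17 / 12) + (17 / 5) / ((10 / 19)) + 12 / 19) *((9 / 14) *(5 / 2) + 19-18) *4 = 289744811 / 3231900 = 89.65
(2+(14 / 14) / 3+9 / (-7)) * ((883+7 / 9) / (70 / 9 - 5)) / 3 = 174988 / 1575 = 111.10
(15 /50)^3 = 27 /1000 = 0.03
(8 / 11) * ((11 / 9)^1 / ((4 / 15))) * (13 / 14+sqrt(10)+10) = 10 * sqrt(10) / 3+255 / 7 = 46.97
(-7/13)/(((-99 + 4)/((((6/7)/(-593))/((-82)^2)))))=-3/2462177510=-0.00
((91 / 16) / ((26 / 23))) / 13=161 / 416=0.39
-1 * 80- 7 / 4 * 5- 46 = -539 / 4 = -134.75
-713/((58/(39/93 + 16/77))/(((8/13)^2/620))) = -275448/58493435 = -0.00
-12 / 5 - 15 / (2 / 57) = -4299 / 10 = -429.90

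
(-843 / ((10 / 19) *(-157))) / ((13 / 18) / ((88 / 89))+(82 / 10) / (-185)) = 2346810840 / 157829117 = 14.87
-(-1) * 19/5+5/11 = 234/55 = 4.25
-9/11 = -0.82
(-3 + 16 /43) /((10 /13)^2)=-4.44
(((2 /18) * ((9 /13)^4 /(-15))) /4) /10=-243 /5712200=-0.00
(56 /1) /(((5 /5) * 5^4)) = 56 /625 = 0.09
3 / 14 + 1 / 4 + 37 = 1049 / 28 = 37.46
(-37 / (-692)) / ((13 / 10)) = 185 / 4498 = 0.04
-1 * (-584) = 584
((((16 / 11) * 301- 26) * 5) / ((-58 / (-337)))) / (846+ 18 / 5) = 6360875 / 451704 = 14.08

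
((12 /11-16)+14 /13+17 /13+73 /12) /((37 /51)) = -187901 /21164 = -8.88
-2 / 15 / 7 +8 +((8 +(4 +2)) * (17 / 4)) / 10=5851 / 420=13.93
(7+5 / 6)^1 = 7.83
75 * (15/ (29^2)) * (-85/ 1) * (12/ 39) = -382500/ 10933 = -34.99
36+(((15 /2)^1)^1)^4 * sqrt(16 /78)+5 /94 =3389 /94+16875 * sqrt(78) /104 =1469.09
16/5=3.20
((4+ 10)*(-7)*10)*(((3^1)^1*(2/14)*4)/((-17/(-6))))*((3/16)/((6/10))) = -3150/17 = -185.29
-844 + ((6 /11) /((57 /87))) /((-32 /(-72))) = -352009 /418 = -842.13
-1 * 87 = -87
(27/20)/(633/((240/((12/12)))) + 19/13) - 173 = -245365/1421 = -172.67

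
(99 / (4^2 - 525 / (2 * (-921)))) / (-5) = -614 / 505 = -1.22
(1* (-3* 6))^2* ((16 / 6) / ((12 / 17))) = 1224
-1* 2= -2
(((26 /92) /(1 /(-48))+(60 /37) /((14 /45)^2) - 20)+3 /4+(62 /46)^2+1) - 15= -28.24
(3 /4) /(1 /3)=9 /4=2.25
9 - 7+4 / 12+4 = 19 / 3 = 6.33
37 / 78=0.47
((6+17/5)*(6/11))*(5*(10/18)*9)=1410/11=128.18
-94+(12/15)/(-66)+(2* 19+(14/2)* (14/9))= -22336/495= -45.12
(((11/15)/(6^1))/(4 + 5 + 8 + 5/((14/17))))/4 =77/58140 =0.00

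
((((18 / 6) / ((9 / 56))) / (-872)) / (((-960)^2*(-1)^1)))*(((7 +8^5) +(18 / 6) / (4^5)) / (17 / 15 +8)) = 26103469 / 313167708160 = 0.00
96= 96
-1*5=-5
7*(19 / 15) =133 / 15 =8.87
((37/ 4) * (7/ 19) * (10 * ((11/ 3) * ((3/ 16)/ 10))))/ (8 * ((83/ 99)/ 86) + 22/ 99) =1347577/ 172672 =7.80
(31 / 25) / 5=31 / 125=0.25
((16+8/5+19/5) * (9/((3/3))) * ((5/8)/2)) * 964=232083/4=58020.75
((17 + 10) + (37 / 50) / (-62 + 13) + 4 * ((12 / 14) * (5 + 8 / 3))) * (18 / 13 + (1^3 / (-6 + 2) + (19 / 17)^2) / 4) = 12822510711 / 147274400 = 87.07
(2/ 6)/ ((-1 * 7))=-1/ 21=-0.05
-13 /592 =-0.02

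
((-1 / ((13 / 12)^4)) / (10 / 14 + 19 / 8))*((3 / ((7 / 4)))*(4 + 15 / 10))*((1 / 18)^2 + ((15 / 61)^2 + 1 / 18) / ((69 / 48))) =-78520138752 / 422870138899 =-0.19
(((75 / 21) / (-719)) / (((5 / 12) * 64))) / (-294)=5 / 7891744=0.00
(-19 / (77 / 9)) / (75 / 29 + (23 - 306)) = 261 / 32956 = 0.01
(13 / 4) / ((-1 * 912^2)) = -13 / 3326976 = -0.00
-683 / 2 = -341.50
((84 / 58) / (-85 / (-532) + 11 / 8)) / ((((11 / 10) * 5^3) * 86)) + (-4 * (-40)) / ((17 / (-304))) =-27238230216304 / 9519940925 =-2861.18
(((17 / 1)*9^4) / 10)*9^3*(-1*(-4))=162620946 / 5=32524189.20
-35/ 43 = -0.81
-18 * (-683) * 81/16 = 497907/8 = 62238.38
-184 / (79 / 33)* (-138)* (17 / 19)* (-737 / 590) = -5249250072 / 442795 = -11854.81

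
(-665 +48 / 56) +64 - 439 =-7274 / 7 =-1039.14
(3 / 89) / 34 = 3 / 3026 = 0.00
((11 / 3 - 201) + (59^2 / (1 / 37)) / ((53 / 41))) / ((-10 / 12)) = -6324262 / 53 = -119325.70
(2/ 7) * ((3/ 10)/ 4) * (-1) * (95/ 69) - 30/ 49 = -2893/ 4508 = -0.64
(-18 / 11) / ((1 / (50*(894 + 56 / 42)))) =-805800 / 11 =-73254.55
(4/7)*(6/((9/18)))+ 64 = 496/7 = 70.86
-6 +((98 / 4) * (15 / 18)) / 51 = -3427 / 612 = -5.60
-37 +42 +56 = 61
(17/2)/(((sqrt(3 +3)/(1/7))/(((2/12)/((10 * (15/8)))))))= 17 * sqrt(6)/9450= 0.00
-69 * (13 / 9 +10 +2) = -2783 / 3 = -927.67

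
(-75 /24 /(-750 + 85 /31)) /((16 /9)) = 1395 /593024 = 0.00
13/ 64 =0.20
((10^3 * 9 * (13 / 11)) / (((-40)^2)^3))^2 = 13689 / 2030043136000000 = 0.00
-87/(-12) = 29/4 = 7.25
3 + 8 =11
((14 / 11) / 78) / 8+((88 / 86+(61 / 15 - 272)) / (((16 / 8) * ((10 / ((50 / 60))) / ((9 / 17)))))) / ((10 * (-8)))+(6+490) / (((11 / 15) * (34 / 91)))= 165155420923 / 91228800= 1810.34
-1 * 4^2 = -16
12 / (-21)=-4 / 7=-0.57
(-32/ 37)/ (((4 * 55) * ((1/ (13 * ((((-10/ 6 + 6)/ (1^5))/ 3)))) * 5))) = -1352/ 91575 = -0.01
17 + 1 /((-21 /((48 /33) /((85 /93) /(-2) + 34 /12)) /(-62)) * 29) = 8420133 /493493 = 17.06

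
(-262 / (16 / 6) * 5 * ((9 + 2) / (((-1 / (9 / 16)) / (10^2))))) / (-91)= -4863375 / 1456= -3340.23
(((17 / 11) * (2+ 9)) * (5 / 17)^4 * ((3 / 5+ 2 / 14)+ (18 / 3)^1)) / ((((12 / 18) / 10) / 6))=2655000 / 34391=77.20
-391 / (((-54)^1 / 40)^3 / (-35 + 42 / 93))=-372232000 / 67797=-5490.39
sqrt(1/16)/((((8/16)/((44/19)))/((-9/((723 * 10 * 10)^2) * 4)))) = -11/1379423750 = -0.00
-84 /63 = -4 /3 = -1.33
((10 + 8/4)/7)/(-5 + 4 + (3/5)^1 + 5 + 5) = 5/28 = 0.18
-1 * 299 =-299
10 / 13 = 0.77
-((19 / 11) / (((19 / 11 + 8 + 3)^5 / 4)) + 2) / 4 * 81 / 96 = -726069910833 / 1721036800000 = -0.42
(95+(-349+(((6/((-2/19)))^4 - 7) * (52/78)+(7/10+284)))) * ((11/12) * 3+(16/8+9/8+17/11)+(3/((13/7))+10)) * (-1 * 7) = -10727681261213/11440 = -937734375.98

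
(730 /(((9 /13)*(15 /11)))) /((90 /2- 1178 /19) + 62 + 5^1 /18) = 41756 /2445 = 17.08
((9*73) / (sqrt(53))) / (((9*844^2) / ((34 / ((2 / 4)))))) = 1241*sqrt(53) / 9438452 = 0.00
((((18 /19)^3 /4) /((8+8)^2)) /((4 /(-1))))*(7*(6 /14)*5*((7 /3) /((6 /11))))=-93555 /7023616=-0.01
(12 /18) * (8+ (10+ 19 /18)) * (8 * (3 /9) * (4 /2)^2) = 10976 /81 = 135.51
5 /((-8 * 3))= -0.21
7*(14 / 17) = 98 / 17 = 5.76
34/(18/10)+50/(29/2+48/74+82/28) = 456245/21069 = 21.65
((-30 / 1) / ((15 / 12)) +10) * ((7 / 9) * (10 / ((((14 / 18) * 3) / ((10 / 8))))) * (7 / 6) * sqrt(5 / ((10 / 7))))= -1225 * sqrt(14) / 36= -127.32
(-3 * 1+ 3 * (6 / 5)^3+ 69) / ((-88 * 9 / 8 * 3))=-2966 / 12375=-0.24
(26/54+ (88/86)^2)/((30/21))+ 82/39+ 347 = 2272616269/6489990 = 350.17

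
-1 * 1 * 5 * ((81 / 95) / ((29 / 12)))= -972 / 551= -1.76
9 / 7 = 1.29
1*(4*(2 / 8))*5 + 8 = 13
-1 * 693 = -693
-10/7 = -1.43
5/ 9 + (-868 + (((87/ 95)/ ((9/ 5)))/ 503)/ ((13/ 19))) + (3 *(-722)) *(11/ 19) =-124849040/ 58851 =-2121.44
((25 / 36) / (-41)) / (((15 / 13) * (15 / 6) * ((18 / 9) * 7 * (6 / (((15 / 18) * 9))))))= -65 / 123984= -0.00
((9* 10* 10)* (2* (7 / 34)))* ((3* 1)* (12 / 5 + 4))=120960 / 17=7115.29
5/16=0.31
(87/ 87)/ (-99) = -1/ 99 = -0.01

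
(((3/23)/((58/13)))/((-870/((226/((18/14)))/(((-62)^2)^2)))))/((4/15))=-10283/6859648013952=-0.00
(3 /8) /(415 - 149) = 3 /2128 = 0.00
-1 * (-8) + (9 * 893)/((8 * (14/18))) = 72781/56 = 1299.66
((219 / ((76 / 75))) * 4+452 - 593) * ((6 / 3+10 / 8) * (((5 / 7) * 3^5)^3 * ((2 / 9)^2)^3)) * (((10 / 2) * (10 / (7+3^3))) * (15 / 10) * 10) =3618634500000 / 110789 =32662398.79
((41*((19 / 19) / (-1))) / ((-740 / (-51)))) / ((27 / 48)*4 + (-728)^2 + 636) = -2091 / 392660465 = -0.00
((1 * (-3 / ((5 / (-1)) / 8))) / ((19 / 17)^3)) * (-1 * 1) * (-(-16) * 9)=-16979328 / 34295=-495.10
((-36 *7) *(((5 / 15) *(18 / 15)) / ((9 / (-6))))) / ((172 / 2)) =168 / 215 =0.78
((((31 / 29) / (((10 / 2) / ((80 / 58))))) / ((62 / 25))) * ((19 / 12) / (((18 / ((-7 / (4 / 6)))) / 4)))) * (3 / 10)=-665 / 5046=-0.13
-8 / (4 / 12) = -24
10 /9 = 1.11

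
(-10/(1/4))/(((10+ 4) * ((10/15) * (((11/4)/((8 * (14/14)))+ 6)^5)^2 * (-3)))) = 11258999068426240/831875663378027584575343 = 0.00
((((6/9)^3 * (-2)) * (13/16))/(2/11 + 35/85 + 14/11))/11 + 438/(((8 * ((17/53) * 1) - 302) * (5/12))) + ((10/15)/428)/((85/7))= -3.53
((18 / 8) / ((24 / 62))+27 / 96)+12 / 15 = 1103 / 160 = 6.89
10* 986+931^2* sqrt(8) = 9860+1733522* sqrt(2) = 2461430.32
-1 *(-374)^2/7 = -139876/7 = -19982.29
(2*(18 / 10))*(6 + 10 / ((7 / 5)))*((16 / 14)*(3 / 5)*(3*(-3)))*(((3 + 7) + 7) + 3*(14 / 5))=-45427392 / 6125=-7416.72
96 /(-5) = -96 /5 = -19.20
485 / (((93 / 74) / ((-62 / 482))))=-35890 / 723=-49.64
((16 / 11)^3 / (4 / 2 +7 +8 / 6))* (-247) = -3035136 / 41261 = -73.56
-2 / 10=-1 / 5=-0.20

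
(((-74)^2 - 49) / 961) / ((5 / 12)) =13.55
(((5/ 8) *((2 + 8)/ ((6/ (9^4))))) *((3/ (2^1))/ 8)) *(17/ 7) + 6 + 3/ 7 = 2794185/ 896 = 3118.51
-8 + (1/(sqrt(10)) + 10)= sqrt(10)/10 + 2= 2.32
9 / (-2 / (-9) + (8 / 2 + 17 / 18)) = 54 / 31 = 1.74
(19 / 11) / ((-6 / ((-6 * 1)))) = 19 / 11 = 1.73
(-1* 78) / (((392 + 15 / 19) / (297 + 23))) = -474240 / 7463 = -63.55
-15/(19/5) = -75/19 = -3.95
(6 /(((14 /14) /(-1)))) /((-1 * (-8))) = -3 /4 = -0.75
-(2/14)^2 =-1/49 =-0.02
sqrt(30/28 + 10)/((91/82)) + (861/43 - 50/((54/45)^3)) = -5.91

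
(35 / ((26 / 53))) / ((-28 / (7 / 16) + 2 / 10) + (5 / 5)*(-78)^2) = 9275 / 782626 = 0.01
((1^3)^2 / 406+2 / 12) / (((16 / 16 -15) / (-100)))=5150 / 4263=1.21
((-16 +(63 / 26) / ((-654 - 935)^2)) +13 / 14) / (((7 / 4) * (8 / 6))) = -212016057 / 32823973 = -6.46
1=1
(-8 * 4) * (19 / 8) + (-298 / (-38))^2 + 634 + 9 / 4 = 621.75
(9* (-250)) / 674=-1125 / 337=-3.34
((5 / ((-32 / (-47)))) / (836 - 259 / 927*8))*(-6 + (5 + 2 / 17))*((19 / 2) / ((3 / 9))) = -0.22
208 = 208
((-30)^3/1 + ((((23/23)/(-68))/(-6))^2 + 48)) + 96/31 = -139066688993/5160384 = -26948.90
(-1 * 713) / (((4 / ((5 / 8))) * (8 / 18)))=-32085 / 128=-250.66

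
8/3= 2.67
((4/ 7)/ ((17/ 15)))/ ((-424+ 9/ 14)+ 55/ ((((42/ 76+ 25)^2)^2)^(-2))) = 86955842769920/ 1724019744884057107217410171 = 0.00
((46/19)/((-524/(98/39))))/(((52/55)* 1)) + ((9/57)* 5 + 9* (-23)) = -1040949209/5047692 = -206.22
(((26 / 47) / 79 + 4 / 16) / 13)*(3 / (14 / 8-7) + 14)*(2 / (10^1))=3817 / 71890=0.05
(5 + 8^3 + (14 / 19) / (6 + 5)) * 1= 108067 / 209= 517.07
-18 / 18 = -1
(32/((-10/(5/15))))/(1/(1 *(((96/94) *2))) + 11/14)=-3584/4285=-0.84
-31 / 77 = -0.40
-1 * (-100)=100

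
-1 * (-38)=38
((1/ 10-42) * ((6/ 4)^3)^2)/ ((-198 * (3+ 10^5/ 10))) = 33939/ 140842240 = 0.00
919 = 919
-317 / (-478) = 317 / 478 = 0.66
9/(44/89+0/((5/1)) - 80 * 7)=-801/49796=-0.02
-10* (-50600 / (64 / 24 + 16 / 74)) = 702075 / 4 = 175518.75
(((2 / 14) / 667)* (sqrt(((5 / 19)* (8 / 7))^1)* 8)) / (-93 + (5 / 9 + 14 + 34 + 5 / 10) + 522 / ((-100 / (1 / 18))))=-14400* sqrt(1330) / 24721715347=-0.00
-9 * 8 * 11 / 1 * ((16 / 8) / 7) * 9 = -2036.57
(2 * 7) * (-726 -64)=-11060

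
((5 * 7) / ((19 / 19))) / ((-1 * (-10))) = 7 / 2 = 3.50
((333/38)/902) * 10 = 1665/17138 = 0.10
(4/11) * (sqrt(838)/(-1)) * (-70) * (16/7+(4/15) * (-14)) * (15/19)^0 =-1216 * sqrt(838)/33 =-1066.70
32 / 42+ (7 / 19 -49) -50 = -39050 / 399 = -97.87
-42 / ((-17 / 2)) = 84 / 17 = 4.94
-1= -1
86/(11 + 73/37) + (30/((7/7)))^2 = 217591/240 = 906.63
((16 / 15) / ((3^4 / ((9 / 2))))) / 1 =8 / 135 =0.06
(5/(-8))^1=-5/8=-0.62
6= 6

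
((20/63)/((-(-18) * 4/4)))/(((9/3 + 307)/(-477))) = -53/1953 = -0.03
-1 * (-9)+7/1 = 16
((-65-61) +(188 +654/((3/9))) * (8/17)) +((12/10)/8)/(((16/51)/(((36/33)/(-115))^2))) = 481923784409/544076500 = 885.76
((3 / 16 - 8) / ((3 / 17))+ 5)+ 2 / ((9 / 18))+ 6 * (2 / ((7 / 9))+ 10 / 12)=-4987 / 336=-14.84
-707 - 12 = -719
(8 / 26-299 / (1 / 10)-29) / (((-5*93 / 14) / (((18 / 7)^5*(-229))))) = -11320587065664 / 4838015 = -2339923.93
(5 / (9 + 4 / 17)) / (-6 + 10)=85 / 628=0.14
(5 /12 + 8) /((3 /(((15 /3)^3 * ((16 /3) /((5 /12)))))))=40400 /9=4488.89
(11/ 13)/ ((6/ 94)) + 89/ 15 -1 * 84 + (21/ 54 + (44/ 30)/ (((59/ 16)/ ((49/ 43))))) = -189875957/ 2968290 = -63.97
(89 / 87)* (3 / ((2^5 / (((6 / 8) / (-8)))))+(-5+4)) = -91937 / 89088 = -1.03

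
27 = 27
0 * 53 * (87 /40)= 0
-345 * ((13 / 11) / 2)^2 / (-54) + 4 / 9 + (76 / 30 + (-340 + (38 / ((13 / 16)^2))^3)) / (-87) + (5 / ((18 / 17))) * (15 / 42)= -31072664410890659 / 14227309136040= -2184.02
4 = 4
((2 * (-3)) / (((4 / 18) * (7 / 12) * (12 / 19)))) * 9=-4617 / 7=-659.57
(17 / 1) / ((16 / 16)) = 17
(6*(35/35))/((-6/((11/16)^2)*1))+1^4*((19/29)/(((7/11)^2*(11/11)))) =416603/363776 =1.15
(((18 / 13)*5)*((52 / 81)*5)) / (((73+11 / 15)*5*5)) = 20 / 1659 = 0.01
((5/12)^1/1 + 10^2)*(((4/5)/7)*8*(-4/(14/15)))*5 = -96400/49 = -1967.35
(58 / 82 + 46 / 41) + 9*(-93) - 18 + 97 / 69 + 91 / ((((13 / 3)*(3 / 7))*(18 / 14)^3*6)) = -3497410493 / 4124682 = -847.92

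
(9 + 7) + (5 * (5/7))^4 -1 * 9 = 407432/2401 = 169.69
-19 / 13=-1.46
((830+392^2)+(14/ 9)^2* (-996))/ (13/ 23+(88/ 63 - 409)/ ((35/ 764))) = -17.09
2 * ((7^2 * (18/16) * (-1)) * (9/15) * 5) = -1323/4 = -330.75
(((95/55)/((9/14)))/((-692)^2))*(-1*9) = -133/2633752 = -0.00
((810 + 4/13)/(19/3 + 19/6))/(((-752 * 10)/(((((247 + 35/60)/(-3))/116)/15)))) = 15648257/29087510400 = 0.00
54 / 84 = 9 / 14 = 0.64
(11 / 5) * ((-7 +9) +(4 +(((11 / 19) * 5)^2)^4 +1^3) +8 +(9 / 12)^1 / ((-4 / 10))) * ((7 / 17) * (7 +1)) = 10343483569562297 / 288720571697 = 35825.24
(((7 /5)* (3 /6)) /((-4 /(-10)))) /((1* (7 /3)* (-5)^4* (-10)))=-3 /25000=-0.00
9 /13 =0.69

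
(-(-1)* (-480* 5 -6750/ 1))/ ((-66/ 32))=48800/ 11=4436.36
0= 0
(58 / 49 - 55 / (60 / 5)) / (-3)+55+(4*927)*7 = 45885403 / 1764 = 26012.13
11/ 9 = 1.22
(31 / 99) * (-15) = -155 / 33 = -4.70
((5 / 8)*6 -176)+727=2219 / 4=554.75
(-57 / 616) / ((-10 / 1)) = 57 / 6160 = 0.01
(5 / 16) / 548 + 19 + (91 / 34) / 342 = 484496951 / 25488576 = 19.01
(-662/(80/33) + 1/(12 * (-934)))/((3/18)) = -3825782/2335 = -1638.45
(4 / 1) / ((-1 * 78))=-0.05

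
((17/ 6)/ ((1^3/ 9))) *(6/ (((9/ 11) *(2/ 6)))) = 561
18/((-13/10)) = -13.85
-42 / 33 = -14 / 11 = -1.27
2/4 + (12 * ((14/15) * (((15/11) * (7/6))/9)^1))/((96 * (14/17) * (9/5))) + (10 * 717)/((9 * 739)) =50314321/31605552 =1.59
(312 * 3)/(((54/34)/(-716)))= -1265888/3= -421962.67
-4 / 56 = -1 / 14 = -0.07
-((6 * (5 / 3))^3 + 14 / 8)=-4007 / 4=-1001.75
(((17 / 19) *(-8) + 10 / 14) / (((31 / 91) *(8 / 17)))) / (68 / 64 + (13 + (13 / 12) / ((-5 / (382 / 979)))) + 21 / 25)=-27812949450 / 10253392693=-2.71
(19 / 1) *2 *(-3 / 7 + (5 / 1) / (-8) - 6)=-7505 / 28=-268.04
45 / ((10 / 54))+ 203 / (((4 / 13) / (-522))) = -688293 / 2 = -344146.50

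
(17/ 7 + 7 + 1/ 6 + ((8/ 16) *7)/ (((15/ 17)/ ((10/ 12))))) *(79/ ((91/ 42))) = 256829/ 546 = 470.38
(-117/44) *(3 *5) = -1755/44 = -39.89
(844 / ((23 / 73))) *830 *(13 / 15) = 132958696 / 69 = 1926937.62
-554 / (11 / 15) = -8310 / 11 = -755.45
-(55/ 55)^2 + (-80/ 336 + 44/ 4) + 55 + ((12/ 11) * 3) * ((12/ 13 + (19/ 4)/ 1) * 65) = 293735/ 231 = 1271.58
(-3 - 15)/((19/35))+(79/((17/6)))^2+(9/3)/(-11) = 44938041/60401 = 743.99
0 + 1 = 1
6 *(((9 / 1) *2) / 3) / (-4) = -9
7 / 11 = 0.64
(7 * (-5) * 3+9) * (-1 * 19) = 1824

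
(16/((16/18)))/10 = 9/5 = 1.80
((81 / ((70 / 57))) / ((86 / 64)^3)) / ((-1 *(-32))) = 2363904 / 2782745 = 0.85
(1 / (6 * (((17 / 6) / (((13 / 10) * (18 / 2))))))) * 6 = 351 / 85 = 4.13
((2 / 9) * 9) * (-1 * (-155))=310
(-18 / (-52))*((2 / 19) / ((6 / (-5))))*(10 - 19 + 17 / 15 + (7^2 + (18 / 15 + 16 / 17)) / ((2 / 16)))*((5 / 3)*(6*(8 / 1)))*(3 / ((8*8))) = -767415 / 16796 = -45.69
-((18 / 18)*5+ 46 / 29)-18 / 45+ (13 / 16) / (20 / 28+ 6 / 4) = -238029 / 35960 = -6.62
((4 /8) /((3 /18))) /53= 3 /53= 0.06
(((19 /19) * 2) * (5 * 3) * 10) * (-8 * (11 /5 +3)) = -12480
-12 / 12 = -1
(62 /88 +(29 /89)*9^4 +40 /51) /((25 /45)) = 256356591 /66572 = 3850.82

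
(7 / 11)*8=56 / 11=5.09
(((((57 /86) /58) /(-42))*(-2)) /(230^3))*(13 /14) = 247 /5947521608000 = 0.00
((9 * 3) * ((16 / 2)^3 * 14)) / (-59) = -193536 / 59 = -3280.27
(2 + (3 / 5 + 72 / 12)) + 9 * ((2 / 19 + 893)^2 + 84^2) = 13072253488 / 1805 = 7242245.70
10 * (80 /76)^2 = 4000 /361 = 11.08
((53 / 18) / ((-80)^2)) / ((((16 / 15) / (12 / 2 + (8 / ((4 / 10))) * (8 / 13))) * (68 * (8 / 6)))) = 371 / 4259840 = 0.00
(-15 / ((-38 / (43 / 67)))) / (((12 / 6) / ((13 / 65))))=129 / 5092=0.03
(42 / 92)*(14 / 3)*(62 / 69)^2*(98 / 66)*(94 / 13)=867567736 / 46976787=18.47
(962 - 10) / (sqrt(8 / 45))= 714*sqrt(10)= 2257.87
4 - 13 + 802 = 793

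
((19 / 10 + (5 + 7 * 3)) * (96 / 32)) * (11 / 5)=9207 / 50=184.14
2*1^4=2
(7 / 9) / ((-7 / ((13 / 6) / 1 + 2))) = -25 / 54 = -0.46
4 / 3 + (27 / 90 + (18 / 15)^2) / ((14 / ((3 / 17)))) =48383 / 35700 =1.36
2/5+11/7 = 69/35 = 1.97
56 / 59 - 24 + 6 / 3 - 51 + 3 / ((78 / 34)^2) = -2138206 / 29913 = -71.48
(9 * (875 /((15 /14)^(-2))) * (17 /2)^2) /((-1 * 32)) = -73153125 /3584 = -20411.03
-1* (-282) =282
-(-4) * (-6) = -24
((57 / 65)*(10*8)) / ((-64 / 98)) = -2793 / 26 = -107.42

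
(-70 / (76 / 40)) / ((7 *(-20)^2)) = -1 / 76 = -0.01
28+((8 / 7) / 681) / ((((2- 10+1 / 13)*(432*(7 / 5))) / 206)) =25226899 / 900963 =28.00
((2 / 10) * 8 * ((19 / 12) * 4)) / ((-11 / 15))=-152 / 11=-13.82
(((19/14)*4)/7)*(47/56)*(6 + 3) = 8037/1372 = 5.86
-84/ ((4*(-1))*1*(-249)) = -7/ 83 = -0.08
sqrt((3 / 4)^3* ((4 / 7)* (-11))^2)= 33* sqrt(3) / 14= 4.08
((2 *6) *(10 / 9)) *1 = 40 / 3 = 13.33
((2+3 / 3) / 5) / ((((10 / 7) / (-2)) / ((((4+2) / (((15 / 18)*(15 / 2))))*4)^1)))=-2016 / 625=-3.23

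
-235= -235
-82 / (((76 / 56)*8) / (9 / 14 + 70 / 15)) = -9143 / 228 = -40.10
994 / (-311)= -994 / 311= -3.20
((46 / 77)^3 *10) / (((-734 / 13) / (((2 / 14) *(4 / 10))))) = -2530736 / 1172833277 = -0.00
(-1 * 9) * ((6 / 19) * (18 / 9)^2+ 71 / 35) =-19701 / 665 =-29.63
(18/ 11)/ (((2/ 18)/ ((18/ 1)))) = 2916/ 11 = 265.09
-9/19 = -0.47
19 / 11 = 1.73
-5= -5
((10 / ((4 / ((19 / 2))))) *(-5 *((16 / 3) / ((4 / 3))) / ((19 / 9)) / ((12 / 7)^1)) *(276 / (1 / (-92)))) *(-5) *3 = -49990500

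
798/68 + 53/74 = 7832/629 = 12.45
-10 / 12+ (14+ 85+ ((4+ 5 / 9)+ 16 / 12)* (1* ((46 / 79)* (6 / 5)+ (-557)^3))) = -7235499248689 / 7110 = -1017651089.83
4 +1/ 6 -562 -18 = -575.83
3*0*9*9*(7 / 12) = 0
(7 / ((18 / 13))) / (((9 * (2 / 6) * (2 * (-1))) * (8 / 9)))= -91 / 96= -0.95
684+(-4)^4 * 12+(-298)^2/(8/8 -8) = -62512/7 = -8930.29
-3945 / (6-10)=3945 / 4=986.25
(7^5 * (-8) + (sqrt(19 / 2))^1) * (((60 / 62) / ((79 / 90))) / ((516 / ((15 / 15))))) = -30252600 / 105307 + 225 * sqrt(38) / 210614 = -287.27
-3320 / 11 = -301.82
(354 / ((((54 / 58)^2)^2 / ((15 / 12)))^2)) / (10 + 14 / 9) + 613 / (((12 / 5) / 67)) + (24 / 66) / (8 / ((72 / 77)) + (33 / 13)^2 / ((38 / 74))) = 251026974986302293728519 / 14596529496940138176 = 17197.72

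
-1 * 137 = -137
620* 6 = 3720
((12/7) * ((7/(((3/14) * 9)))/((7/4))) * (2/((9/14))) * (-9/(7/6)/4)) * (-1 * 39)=832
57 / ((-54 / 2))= -19 / 9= -2.11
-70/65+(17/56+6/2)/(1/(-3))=-7999/728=-10.99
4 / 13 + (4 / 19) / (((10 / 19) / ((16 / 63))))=1676 / 4095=0.41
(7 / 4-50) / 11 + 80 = 3327 / 44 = 75.61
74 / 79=0.94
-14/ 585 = -0.02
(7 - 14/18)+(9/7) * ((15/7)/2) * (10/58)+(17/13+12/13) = 2889713/332514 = 8.69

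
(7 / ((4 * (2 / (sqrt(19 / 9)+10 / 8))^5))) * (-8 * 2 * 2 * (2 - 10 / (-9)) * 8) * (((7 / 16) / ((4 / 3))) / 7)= -294.57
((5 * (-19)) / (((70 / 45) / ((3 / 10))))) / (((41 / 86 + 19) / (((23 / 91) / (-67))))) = 507357 / 142974650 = 0.00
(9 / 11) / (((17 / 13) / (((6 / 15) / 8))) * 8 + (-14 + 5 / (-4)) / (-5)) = 2340 / 607123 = 0.00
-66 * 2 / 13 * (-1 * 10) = 1320 / 13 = 101.54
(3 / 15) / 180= 1 / 900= 0.00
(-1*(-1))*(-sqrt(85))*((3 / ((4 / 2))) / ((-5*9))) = sqrt(85) / 30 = 0.31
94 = 94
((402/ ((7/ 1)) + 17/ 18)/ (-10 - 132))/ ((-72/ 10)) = 36775/ 644112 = 0.06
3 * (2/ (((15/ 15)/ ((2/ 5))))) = 12/ 5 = 2.40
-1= -1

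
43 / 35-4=-97 / 35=-2.77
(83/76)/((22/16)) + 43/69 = 20441/14421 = 1.42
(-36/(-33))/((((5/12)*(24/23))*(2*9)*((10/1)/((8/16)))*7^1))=0.00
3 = 3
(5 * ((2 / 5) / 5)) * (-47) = -94 / 5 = -18.80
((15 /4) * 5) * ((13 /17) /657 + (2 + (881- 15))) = 242367625 /14892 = 16275.02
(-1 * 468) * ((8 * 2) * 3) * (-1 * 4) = 89856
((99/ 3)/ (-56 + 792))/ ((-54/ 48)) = -11/ 276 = -0.04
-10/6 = -5/3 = -1.67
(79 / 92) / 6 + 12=6703 / 552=12.14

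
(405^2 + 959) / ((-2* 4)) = -20623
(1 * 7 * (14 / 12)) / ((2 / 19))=931 / 12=77.58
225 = 225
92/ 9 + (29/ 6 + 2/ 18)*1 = 91/ 6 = 15.17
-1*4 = -4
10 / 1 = 10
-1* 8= -8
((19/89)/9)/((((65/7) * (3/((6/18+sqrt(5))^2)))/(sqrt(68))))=532 * sqrt(85)/468585+12236 * sqrt(17)/1405755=0.05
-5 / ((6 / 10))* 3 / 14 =-25 / 14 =-1.79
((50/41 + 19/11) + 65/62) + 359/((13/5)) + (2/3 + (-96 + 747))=865586407/1090518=793.74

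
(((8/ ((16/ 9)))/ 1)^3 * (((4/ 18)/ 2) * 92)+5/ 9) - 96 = 15049/ 18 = 836.06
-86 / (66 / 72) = -1032 / 11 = -93.82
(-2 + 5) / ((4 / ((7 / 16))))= 21 / 64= 0.33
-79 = -79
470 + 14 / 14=471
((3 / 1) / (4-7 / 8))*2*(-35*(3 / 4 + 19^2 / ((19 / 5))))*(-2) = 64344 / 5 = 12868.80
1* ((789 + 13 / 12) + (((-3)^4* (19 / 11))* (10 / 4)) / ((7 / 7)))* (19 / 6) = 2858759 / 792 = 3609.54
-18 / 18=-1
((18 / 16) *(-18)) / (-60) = 27 / 80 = 0.34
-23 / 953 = -0.02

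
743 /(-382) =-1.95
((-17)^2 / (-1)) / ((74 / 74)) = -289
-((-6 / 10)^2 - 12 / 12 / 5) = -4 / 25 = -0.16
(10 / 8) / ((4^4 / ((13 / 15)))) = 13 / 3072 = 0.00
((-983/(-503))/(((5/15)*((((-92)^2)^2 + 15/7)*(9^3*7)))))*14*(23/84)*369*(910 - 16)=138118381/6810533156547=0.00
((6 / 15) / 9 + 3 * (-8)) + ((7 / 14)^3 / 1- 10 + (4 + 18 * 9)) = 47581 / 360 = 132.17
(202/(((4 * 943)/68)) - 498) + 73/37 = -17179821/34891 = -492.39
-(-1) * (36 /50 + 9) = 243 /25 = 9.72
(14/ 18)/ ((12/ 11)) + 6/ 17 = 1957/ 1836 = 1.07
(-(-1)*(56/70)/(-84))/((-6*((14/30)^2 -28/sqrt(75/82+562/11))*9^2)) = -250*sqrt(42311918)/321189763419 -234545/825916534506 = -0.00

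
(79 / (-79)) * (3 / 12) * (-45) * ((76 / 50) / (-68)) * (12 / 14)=-0.22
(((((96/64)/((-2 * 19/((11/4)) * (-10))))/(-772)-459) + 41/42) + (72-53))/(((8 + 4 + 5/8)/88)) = -238007669383/77777070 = -3060.13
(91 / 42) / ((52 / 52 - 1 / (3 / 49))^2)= 39 / 4232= 0.01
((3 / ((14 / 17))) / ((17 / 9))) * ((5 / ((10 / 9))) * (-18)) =-156.21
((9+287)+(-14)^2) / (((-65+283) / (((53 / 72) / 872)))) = 2173 / 1140576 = 0.00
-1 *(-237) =237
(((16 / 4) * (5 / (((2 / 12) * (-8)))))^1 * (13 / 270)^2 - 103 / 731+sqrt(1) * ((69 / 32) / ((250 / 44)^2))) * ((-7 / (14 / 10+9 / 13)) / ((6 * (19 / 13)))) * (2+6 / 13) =220009410803 / 2151579712500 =0.10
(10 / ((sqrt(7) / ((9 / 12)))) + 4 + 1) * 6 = 45 * sqrt(7) / 7 + 30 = 47.01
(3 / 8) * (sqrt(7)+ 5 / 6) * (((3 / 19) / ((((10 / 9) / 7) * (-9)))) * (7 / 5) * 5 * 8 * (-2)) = 147 / 38+ 441 * sqrt(7) / 95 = 16.15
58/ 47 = 1.23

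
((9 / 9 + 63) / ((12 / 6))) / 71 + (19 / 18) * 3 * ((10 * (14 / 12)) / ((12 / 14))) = 333961 / 7668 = 43.55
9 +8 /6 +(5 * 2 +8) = 28.33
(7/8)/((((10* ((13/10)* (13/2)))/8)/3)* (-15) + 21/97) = -1358/81629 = -0.02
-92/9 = -10.22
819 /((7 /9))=1053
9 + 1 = 10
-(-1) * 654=654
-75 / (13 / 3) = -225 / 13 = -17.31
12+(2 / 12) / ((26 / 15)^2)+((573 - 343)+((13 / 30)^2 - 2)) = 73081997 / 304200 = 240.24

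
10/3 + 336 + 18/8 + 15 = 4279/12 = 356.58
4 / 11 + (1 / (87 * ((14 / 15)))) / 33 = 4877 / 13398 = 0.36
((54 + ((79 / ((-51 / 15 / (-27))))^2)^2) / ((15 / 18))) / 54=1437477083606751 / 417605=3442193181.61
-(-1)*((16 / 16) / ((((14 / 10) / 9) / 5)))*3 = 675 / 7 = 96.43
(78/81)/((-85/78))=-676/765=-0.88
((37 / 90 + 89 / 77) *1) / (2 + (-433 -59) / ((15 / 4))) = -10859 / 895356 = -0.01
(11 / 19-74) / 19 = -1395 / 361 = -3.86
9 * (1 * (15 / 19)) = 135 / 19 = 7.11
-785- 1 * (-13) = -772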